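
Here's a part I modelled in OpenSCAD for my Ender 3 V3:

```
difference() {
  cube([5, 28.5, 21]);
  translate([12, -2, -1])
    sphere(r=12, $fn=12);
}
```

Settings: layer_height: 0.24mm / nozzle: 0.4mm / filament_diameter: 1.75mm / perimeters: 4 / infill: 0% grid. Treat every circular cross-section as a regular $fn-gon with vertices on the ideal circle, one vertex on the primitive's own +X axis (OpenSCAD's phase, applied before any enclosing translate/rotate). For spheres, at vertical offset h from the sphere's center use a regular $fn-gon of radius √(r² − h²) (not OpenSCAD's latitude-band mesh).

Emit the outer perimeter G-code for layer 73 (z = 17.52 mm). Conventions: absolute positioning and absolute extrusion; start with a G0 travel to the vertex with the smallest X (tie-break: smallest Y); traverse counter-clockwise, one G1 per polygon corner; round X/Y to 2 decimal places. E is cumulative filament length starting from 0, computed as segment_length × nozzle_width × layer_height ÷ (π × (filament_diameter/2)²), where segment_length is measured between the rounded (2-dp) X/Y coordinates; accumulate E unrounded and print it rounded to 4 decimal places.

G0 X0.00 Y0.00 Z17.52
G1 X5.00 Y0.00 E0.1996
G1 X5.00 Y28.50 E1.3371
G1 X0.00 Y28.50 E1.5366
G1 X0.00 Y0.00 E2.6741

At z = 17.52 mm: the cube (footprint 5×28.5) is included at this height; the sphere at (12, -2) is absent (|z−center|=18.520 > r=12); Subtracting the remaining from the first: none of the subtracted shapes is present at this height, so the 5×28.5 cube is unchanged — 1 connected region. The outline is a single polygon with 4 vertices. Extrusion per mm of travel: 0.4 × 0.24 / (π × 0.875²) = 0.039912. Accumulating E over each segment gives final E = 2.6741.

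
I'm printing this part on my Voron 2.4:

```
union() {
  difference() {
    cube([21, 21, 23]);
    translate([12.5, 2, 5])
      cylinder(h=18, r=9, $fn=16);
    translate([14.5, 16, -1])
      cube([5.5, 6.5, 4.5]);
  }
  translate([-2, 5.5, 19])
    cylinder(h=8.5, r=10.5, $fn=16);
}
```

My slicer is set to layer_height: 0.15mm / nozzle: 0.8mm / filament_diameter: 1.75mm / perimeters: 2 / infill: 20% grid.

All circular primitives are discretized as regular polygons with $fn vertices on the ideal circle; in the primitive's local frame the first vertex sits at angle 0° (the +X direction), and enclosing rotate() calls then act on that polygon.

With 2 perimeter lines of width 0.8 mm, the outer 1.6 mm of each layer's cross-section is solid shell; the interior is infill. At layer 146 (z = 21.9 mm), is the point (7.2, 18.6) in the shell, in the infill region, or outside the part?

At z = 21.9 mm: the cube (footprint 21×21) is included at this height; the r=9 cylinder at (12.5, 2) contributes a regular 16-gon of circumradius 9; the cube at (14.5, 16) is absent (z outside [-1, 3.5]); After the difference (first − rest): starting from the 21×21 cube, the r=9 cylinder at (12.5, 2) partially overlaps it — only the 157.96 mm² overlap (of its 247.98 mm²) is removed, clipping the outline — 1 connected region; the cylinder at (-2, 5.5): section is a regular 16-gon, circumradius r=10.5; Merging all regions: the regions partially overlap (shared area 75.00 mm²), so overlapping operands fuse into one piece — 1 connected region. Overall, the cross-section is a single solid region. The nearest boundary edge runs (0.00, 21.00)→(21.00, 21.00); distance from the point to it = 2.40 mm. The point is inside the cross-section and 2.40 mm from the nearest boundary — more than the 1.6 mm shell width (2 × 0.8), so it's in the infill interior.

infill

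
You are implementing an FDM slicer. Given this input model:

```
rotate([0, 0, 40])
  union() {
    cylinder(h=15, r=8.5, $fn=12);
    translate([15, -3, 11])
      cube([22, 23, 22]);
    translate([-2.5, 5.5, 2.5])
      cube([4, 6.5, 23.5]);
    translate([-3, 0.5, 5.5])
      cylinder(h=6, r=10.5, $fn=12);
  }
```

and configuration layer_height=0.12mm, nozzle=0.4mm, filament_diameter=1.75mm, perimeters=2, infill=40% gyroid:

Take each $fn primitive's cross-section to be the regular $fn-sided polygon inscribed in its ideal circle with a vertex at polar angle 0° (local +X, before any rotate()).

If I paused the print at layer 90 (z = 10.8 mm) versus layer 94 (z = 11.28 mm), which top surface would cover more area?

Layer 90 (z = 10.8): the r=8.5 cylinder gives a regular 12-gon of circumradius 8.5 (constant along its height) (area = (12/2)·8.500²·sin(360°/12) = 216.75 mm²); the cube at (15, -3) is not intersected at this z (z outside [11, 33]); the 4×6.5 cube at (-2.5, 5.5) contributes its full rectangle (area 26.00 mm²); the r=10.5 cylinder at (-3, 0.5) contributes a regular 12-gon of circumradius 10.5 (area = (12/2)·10.500²·sin(360°/12) = 330.75 mm²); Combining (union): the regions partially overlap — summed areas 573.50 mm² minus the doubly-counted overlap 224.40 mm² gives 349.10 mm² — area = 349.10 mm²; (whole slice rotated 40° about Z — lengths, areas and connectivity unchanged). So its area = 349.10 mm². Layer 94 (z = 11.28): the cylinder: section is a regular 12-gon, circumradius r=8.5 (area = (12/2)·8.500²·sin(360°/12) = 216.75 mm²); the cube at (15, -3) is present — its section is the full 22×23 rectangle (area 506.00 mm²); the 4×6.5 cube at (-2.5, 5.5) contributes its full rectangle (area 26.00 mm²); the r=10.5 cylinder at (-3, 0.5) contributes a regular 12-gon of circumradius 10.5 (area = (12/2)·10.500²·sin(360°/12) = 330.75 mm²); Combining (union): the regions partially overlap — summed areas 1079.50 mm² minus the doubly-counted overlap 224.40 mm² gives 855.10 mm² — area = 855.10 mm²; (whole slice rotated 40° about Z — lengths, areas and connectivity unchanged). So its area = 855.10 mm². Layer 94 is larger (855.10 vs 349.10 mm²).

layer 94 (z = 11.28 mm)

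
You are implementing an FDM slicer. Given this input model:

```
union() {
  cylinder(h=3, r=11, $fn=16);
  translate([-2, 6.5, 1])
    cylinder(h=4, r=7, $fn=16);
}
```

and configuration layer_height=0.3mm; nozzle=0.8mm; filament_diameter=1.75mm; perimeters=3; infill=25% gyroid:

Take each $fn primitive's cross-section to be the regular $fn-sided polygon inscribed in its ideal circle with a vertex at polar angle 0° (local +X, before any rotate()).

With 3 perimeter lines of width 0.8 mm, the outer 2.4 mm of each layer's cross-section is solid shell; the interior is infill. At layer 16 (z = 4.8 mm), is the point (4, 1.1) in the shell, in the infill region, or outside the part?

outside

At z = 4.8 mm: the cylinder is absent (z outside [0, 3]); the r=7 cylinder at (-2, 6.5) gives a regular 16-gon of circumradius 7 (constant along its height); Taking the union: only the r=7 cylinder at (-2, 6.5) is present, so the union is just that shape — 1 connected region. Overall, the cross-section is a single solid region. The nearest boundary edge runs (2.95, 1.55)→(4.47, 3.82); distance from the point to it = 1.12 mm. The point is not inside any of the regions above, so it lies outside the cross-section (1.12 mm from the nearest boundary).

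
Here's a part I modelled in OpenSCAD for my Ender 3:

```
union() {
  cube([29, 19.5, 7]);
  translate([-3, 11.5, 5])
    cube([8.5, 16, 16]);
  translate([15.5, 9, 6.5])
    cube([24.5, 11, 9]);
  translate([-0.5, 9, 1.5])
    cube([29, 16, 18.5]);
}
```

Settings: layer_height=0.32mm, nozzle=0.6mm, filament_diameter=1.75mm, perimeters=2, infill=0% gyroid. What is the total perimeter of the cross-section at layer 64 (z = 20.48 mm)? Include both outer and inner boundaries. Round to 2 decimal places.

At z = 20.48 mm: the cube is absent (z outside [0, 7]); the cube at (-3, 11.5) is present — its section is the full 8.5×16 rectangle (perimeter 49.00 mm); the cube at (15.5, 9) is absent (z outside [6.5, 15.5]); the cube at (-0.5, 9) is absent (z outside [1.5, 20]); Taking the union: only the 8.5×16 cube at (-3, 11.5) is present, so the union is just that shape — boundary = 49.00 mm. Overall, the cross-section is a single solid region. Total boundary length (outer) = 49.00 mm.

49.00 mm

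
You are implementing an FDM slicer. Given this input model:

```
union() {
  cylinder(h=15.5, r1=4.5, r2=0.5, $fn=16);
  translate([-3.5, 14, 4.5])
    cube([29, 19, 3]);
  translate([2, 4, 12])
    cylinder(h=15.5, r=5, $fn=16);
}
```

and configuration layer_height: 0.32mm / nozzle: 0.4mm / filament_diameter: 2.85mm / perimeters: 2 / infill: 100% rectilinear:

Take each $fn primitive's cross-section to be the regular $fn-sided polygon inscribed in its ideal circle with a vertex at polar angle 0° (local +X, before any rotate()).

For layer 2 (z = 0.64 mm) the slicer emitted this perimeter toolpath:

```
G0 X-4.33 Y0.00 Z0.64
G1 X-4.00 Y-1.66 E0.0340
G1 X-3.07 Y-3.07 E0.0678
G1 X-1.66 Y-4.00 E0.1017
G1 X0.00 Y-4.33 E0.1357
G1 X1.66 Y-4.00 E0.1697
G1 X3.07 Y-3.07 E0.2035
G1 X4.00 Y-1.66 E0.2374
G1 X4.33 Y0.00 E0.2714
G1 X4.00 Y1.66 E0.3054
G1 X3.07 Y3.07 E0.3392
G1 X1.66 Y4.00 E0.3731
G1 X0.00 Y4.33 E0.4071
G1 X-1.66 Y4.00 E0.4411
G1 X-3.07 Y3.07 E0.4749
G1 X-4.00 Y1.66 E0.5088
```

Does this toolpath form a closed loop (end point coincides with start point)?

Start point (G0): (-4.33, 0.00). End point (last G1): the path does not return to the start — open.

no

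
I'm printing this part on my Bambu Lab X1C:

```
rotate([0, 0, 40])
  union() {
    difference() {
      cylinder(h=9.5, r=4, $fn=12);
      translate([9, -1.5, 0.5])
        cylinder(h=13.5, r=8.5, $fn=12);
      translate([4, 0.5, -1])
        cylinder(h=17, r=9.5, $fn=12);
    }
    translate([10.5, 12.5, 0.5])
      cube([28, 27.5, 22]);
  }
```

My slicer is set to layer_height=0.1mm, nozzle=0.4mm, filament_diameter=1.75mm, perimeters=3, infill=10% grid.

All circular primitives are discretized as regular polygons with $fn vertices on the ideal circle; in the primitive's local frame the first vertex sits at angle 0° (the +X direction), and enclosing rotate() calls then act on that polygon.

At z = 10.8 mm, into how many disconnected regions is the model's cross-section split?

At z = 10.8 mm: the cylinder does not reach this height (z outside [0, 9.5]); the r=8.5 cylinder at (9, -1.5) gives a regular 12-gon of circumradius 8.5 (constant along its height); the r=9.5 cylinder at (4, 0.5) gives a regular 12-gon of circumradius 9.5 (constant along its height); Taking the first minus the rest: the first operand is absent here, so nothing remains; the cube at (10.5, 12.5) (footprint 28×27.5) is included at this height; Merging all regions: only the 28×27.5 cube at (10.5, 12.5) is present, so the union is just that shape — 1 connected region; (rotated 40° about Z; rotation is an isometry so areas/perimeters/island counts are preserved). The result has 1 disconnected region.

1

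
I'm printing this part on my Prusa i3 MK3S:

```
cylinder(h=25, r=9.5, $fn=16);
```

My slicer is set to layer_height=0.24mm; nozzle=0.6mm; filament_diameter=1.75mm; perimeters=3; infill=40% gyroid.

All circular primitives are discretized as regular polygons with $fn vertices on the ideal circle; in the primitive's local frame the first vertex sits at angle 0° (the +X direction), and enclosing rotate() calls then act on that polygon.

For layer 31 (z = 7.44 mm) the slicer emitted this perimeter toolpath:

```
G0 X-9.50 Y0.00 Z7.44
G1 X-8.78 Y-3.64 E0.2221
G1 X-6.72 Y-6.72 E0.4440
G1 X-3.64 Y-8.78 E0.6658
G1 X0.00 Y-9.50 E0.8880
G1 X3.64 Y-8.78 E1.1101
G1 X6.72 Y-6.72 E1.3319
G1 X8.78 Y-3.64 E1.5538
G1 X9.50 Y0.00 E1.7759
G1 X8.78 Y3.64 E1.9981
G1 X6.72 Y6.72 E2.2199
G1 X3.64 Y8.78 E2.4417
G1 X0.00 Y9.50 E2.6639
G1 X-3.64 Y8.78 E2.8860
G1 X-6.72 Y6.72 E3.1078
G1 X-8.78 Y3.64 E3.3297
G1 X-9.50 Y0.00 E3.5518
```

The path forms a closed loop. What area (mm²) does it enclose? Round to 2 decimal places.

Apply the shoelace formula to the sequence of (X, Y) vertices; enclosed area = 276.48 mm².

276.48 mm²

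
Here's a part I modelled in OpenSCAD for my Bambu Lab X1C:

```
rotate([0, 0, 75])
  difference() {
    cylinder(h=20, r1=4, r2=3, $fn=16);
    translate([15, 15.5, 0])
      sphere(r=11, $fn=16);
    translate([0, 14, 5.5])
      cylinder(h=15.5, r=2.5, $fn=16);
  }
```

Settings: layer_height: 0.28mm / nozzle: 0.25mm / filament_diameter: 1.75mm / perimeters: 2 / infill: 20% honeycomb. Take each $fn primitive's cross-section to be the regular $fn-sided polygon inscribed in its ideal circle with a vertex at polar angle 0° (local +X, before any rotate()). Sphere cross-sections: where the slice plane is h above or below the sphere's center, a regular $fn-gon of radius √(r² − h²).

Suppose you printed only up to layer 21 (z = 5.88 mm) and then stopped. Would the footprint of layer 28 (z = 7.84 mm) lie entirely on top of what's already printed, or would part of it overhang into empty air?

Compare the two slices. At z = 5.88: the cone: at t=0.294 of its height the radius interpolates to r₁+(r₂−r₁)t = 3.706, giving a regular 16-gon of that circumradius (area = (16/2)·3.706²·sin(360°/16) = 42.05 mm²); the r=11 sphere at (15, 15.5) slices to a regular 16-gon of circumradius 9.297 (√(r²−h²) with h=5.88 from center) (area = (16/2)·9.297²·sin(360°/16) = 264.59 mm²); the r=2.5 cylinder at (0, 14) contributes a regular 16-gon of circumradius 2.5 (area = (16/2)·2.500²·sin(360°/16) = 19.13 mm²); Subtracting the remaining from the first: starting from the cone (42.05 mm²), the r=11 sphere at (15, 15.5) misses the remaining region (no effect); the r=2.5 cylinder at (0, 14) misses the remaining region (no effect) — area = 42.05 mm²; (rotated 75° about Z; rotation is an isometry so areas/perimeters/island counts are preserved). At z = 7.84: the cone: at t=0.392 of its height the radius interpolates to r₁+(r₂−r₁)t = 3.608, giving a regular 16-gon of that circumradius (area = (16/2)·3.608²·sin(360°/16) = 39.85 mm²); the sphere at (15, 15.5): section is a regular 16-gon, circumradius = √(r²−h²) = √(11²−7.84²) = 7.716 (area = (16/2)·7.716²·sin(360°/16) = 182.26 mm²); the r=2.5 cylinder at (0, 14) gives a regular 16-gon of circumradius 2.5 (constant along its height) (area = (16/2)·2.500²·sin(360°/16) = 19.13 mm²); Subtracting the remaining from the first: starting from the cone (39.85 mm²), the r=11 sphere at (15, 15.5) misses the remaining region (no effect); the r=2.5 cylinder at (0, 14) misses the remaining region (no effect) — area = 39.85 mm²; (rotated 75° about Z; rotation is an isometry so areas/perimeters/island counts are preserved). Checking containment: the cross-section at z = 7.84 is a subset of the cross-section at z = 5.88.

entirely on top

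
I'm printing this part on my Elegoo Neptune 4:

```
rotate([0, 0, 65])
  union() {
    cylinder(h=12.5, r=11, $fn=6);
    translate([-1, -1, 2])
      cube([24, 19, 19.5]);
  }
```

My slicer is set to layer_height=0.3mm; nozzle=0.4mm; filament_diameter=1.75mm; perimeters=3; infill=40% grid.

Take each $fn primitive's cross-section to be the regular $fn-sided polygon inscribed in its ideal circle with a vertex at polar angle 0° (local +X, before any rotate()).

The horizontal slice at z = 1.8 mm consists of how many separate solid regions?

At z = 1.8 mm: the r=11 cylinder gives a regular 6-gon of circumradius 11 (constant along its height); the cube at (-1, -1) is not intersected at this z (z outside [2, 21.5]); Combining (union): only the r=11 cylinder is present, so the union is just that shape — 1 connected region; (whole slice rotated 65° about Z — lengths, areas and connectivity unchanged). The result has 1 disconnected region.

1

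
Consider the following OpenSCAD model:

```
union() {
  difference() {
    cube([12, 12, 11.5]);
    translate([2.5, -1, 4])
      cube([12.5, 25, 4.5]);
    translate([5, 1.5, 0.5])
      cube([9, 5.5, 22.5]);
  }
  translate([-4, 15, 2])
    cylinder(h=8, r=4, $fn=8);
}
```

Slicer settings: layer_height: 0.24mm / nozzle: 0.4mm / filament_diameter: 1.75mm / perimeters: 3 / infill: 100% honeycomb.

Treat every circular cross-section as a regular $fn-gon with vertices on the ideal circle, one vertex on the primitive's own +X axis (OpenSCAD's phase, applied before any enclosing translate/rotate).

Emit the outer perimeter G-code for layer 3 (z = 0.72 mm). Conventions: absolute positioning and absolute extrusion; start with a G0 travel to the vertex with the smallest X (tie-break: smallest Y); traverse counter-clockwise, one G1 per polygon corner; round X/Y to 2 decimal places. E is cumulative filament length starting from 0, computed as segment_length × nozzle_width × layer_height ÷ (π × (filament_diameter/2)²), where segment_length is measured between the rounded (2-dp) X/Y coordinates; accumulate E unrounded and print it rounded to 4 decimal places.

G0 X0.00 Y0.00 Z0.72
G1 X12.00 Y0.00 E0.4789
G1 X12.00 Y1.50 E0.5388
G1 X5.00 Y1.50 E0.8182
G1 X5.00 Y7.00 E1.0377
G1 X12.00 Y7.00 E1.3171
G1 X12.00 Y12.00 E1.5167
G1 X0.00 Y12.00 E1.9956
G1 X0.00 Y0.00 E2.4746

At z = 0.72 mm: the cube is present — its section is the full 12×12 rectangle; the cube at (2.5, -1) is absent (z outside [4, 8.5]); the 9×5.5 cube at (5, 1.5) contributes its full rectangle; After the difference (first − rest): starting from the 12×12 cube, the 9×5.5 cube at (5, 1.5) partially overlaps it — only the 38.50 mm² overlap (of its 49.50 mm²) is removed, clipping the outline — 1 connected region; the cylinder at (-4, 15) is not intersected at this z (z outside [2, 10]); Merging all regions: only the result so far is present, so the union is just that shape — 1 connected region. The outline is a single polygon with 8 vertices. Extrusion per mm of travel: 0.4 × 0.24 / (π × 0.875²) = 0.039912. Accumulating E over each segment gives final E = 2.4746.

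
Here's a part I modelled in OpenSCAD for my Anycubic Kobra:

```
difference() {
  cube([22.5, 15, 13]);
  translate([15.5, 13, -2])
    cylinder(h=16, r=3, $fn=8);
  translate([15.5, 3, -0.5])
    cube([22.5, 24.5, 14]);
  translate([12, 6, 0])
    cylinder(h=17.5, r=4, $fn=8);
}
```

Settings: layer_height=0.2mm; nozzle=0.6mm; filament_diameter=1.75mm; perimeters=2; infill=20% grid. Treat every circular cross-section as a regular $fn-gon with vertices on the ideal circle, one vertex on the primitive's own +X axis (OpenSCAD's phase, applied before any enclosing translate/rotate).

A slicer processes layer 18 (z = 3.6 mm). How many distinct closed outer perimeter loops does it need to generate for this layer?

1

At z = 3.6 mm: the cube (footprint 22.5×15) is included at this height; the cylinder at (15.5, 13): section is a regular 8-gon, circumradius r=3; the 22.5×24.5 cube at (15.5, 3) contributes its full rectangle; the r=4 cylinder at (12, 6) gives a regular 8-gon of circumradius 4 (constant along its height); Subtracting the remaining from the first: starting from the 22.5×15 cube, the r=3 cylinder at (15.5, 13) partially overlaps it — only the 23.07 mm² overlap (of its 25.46 mm²) is removed, clipping the outline; the 22.5×24.5 cube at (15.5, 3) partially overlaps it — only the 72.46 mm² overlap (of its 551.25 mm²) is removed, clipping the outline; the r=4 cylinder at (12, 6) partially overlaps it — only the 44.65 mm² overlap (of its 45.25 mm²) is removed, clipping the outline — 1 connected region. The result has 1 disconnected region.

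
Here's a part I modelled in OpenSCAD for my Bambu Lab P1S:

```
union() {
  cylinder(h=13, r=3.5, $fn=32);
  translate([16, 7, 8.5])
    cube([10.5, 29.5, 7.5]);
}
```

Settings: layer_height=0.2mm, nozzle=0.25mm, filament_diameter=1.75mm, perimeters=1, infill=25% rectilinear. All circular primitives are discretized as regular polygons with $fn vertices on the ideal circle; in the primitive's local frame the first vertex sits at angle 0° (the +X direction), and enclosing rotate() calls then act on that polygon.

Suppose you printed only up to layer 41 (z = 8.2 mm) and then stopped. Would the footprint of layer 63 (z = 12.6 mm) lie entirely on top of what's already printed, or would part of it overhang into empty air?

Compare the two slices. At z = 8.2: the cylinder: section is a regular 32-gon, circumradius r=3.5 (area = (32/2)·3.500²·sin(360°/32) = 38.24 mm²); the cube at (16, 7) does not reach this height (z outside [8.5, 16]); Merging all regions: only the r=3.5 cylinder is present, so the union is just that shape — area = 38.24 mm². At z = 12.6: the cylinder: section is a regular 32-gon, circumradius r=3.5 (area = (32/2)·3.500²·sin(360°/32) = 38.24 mm²); the cube at (16, 7) (footprint 10.5×29.5) is included at this height (area 309.75 mm²); Taking the union: the 2 present regions are separate (no shared area or edge), so areas and boundary lengths simply add and each stays a separate island — area = 347.99 mm². Checking containment: at z = 12.6 the cross-section extends beyond the z = 8.2 cross-section by about 309.75 mm².

part overhangs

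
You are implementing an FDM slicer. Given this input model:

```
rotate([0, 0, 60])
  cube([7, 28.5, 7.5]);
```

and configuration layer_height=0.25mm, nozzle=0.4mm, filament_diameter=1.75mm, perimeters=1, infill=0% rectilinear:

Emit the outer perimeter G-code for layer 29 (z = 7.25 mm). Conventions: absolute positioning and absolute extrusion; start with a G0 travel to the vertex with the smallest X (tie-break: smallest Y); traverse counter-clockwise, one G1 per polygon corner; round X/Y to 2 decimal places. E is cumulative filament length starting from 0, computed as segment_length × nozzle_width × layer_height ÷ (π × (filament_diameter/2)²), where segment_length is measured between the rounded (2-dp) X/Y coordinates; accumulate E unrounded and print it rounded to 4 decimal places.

G0 X-24.68 Y14.25 Z7.25
G1 X0.00 Y0.00 E1.1848
G1 X3.50 Y6.06 E1.4758
G1 X-21.18 Y20.31 E2.6606
G1 X-24.68 Y14.25 E2.9516

At z = 7.25 mm: the 7×28.5 cube contributes its full rectangle; (whole slice rotated 60° about Z — lengths, areas and connectivity unchanged). The outline is a single polygon with 4 vertices. Extrusion per mm of travel: 0.4 × 0.25 / (π × 0.875²) = 0.041575. Accumulating E over each segment gives final E = 2.9516.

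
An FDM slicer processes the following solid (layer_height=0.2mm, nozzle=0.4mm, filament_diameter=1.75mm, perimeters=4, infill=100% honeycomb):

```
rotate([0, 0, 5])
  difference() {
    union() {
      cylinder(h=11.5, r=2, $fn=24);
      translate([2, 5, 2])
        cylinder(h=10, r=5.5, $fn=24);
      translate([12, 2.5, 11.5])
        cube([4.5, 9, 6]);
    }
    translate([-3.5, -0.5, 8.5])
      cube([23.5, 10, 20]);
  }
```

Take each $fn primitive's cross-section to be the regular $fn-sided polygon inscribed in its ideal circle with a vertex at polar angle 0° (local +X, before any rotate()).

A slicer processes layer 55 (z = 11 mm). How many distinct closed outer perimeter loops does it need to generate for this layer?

At z = 11 mm: the r=2 cylinder gives a regular 24-gon of circumradius 2 (constant along its height); the r=5.5 cylinder at (2, 5) gives a regular 24-gon of circumradius 5.5 (constant along its height); the cube at (12, 2.5) is not intersected at this z (z outside [11.5, 17.5]); Combining (union): the regions partially overlap (shared area 6.05 mm²), so overlapping operands fuse into one piece — 1 connected region; the cube at (-3.5, -0.5) (footprint 23.5×10) is included at this height; Taking the first minus the rest: starting from that combined region, the 23.5×10 cube at (-3.5, -0.5) partially overlaps it — only the 91.98 mm² overlap (of its 235.00 mm²) is removed, clipping the outline — 2 connected regions; (rotated 5° about Z; rotation is an isometry so areas/perimeters/island counts are preserved). The result has 2 disconnected regions.

2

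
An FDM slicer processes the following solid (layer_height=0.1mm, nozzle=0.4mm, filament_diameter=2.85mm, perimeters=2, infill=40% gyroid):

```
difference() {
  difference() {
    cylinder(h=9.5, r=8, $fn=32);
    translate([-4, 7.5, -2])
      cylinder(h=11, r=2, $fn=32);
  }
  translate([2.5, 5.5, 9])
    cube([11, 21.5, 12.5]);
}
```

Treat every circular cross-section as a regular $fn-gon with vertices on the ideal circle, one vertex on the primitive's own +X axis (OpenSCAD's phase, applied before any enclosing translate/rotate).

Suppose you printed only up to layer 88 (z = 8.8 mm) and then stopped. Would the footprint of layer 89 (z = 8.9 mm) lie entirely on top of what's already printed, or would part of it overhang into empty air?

Compare the two slices. At z = 8.8: the cylinder: section is a regular 32-gon, circumradius r=8 (area = (32/2)·8.000²·sin(360°/32) = 199.77 mm²); the r=2 cylinder at (-4, 7.5) gives a regular 32-gon of circumradius 2 (constant along its height) (area = (32/2)·2.000²·sin(360°/32) = 12.49 mm²); Taking the first minus the rest: starting from the r=8 cylinder (199.77 mm²), the r=2 cylinder at (-4, 7.5) partially overlaps it — only the 3.88 mm² overlap (of its 12.49 mm²) is removed, clipping the outline — area = 195.89 mm²; the cube at (2.5, 5.5) does not reach this height (z outside [9, 21.5]); After the difference (first − rest): none of the subtracted shapes is present at this height, so that combined region is unchanged — area = 195.89 mm². At z = 8.9: the r=8 cylinder gives a regular 32-gon of circumradius 8 (constant along its height) (area = (32/2)·8.000²·sin(360°/32) = 199.77 mm²); the r=2 cylinder at (-4, 7.5) contributes a regular 32-gon of circumradius 2 (area = (32/2)·2.000²·sin(360°/32) = 12.49 mm²); After the difference (first − rest): starting from the r=8 cylinder (199.77 mm²), the r=2 cylinder at (-4, 7.5) partially overlaps it — only the 3.88 mm² overlap (of its 12.49 mm²) is removed, clipping the outline — area = 195.89 mm²; the cube at (2.5, 5.5) is absent (z outside [9, 21.5]); After the difference (first − rest): none of the subtracted shapes is present at this height, so the result so far is unchanged — area = 195.89 mm². Checking containment: the cross-section at z = 8.9 is a subset of the cross-section at z = 8.8.

entirely on top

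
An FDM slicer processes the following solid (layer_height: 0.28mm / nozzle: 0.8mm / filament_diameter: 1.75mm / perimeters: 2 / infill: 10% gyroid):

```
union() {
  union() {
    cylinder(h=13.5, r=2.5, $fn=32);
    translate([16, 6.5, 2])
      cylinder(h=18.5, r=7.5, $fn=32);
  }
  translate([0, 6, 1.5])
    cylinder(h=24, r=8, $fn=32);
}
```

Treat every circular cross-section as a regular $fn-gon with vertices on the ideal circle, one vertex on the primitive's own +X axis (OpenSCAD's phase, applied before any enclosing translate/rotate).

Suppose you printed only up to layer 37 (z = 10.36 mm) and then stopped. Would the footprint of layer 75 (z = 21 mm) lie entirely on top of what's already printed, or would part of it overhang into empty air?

entirely on top

Compare the two slices. At z = 10.36: the r=2.5 cylinder contributes a regular 32-gon of circumradius 2.5 (area = (32/2)·2.500²·sin(360°/32) = 19.51 mm²); the r=7.5 cylinder at (16, 6.5) gives a regular 32-gon of circumradius 7.5 (constant along its height) (area = (32/2)·7.500²·sin(360°/32) = 175.58 mm²); Combining (union): the 2 present regions are separate (no shared area or edge), so areas and boundary lengths simply add and each stays a separate island — area = 195.09 mm²; the r=8 cylinder at (0, 6) contributes a regular 32-gon of circumradius 8 (area = (32/2)·8.000²·sin(360°/32) = 199.77 mm²); Merging all regions: the regions partially overlap — summed areas 394.86 mm² minus the doubly-counted overlap 18.26 mm² gives 376.60 mm² — area = 376.60 mm². At z = 21: the cylinder is absent (z outside [0, 13.5]); the cylinder at (16, 6.5) does not reach this height (z outside [2, 20.5]); Taking the union: nothing is present at this height; the cylinder at (0, 6): section is a regular 32-gon, circumradius r=8 (area = (32/2)·8.000²·sin(360°/32) = 199.77 mm²); Combining (union): only the r=8 cylinder at (0, 6) is present, so the union is just that shape — area = 199.77 mm². Checking containment: the cross-section at z = 21 is a subset of the cross-section at z = 10.36.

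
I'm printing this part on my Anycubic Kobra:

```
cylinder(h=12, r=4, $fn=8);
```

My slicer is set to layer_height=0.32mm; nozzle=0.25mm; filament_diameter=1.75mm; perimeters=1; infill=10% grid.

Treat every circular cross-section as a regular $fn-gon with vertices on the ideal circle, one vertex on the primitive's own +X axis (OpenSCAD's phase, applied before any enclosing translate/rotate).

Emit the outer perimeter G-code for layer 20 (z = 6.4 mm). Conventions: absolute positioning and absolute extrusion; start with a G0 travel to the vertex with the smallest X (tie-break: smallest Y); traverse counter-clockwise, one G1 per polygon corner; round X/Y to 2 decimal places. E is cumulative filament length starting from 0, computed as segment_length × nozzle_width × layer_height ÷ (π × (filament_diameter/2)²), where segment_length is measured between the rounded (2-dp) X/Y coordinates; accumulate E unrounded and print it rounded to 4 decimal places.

At z = 6.4 mm: the cylinder: section is a regular 8-gon, circumradius r=4. The outline is a single polygon with 8 vertices. Extrusion per mm of travel: 0.25 × 0.32 / (π × 0.875²) = 0.033260. Accumulating E over each segment gives final E = 0.8148.

G0 X-4.00 Y0.00 Z6.40
G1 X-2.83 Y-2.83 E0.1019
G1 X0.00 Y-4.00 E0.2037
G1 X2.83 Y-2.83 E0.3056
G1 X4.00 Y0.00 E0.4074
G1 X2.83 Y2.83 E0.5093
G1 X0.00 Y4.00 E0.6111
G1 X-2.83 Y2.83 E0.7130
G1 X-4.00 Y0.00 E0.8148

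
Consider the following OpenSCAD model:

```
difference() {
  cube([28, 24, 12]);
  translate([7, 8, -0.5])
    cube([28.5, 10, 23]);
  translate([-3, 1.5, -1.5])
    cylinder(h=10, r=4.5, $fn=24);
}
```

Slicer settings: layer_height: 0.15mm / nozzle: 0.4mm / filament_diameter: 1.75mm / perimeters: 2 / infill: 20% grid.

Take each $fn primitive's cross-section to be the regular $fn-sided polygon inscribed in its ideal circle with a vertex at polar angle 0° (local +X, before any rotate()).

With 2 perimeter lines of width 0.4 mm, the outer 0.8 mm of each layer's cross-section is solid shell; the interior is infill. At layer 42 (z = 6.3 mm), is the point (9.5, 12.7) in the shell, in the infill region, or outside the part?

At z = 6.3 mm: the cube (footprint 28×24) is included at this height; the 28.5×10 cube at (7, 8) contributes its full rectangle; the r=4.5 cylinder at (-3, 1.5) contributes a regular 24-gon of circumradius 4.5; Taking the first minus the rest: starting from the 28×24 cube, the 28.5×10 cube at (7, 8) partially overlaps it — only the 210.00 mm² overlap (of its 285.00 mm²) is removed, clipping the outline; the r=4.5 cylinder at (-3, 1.5) partially overlaps it — only the 5.48 mm² overlap (of its 62.89 mm²) is removed, clipping the outline — 1 connected region. Overall, the cross-section is a single solid region. The nearest boundary edge runs (7.00, 18.00)→(7.00, 8.00); distance from the point to it = 2.50 mm. The point is not inside any of the regions above, so it lies outside the cross-section (2.50 mm from the nearest boundary).

outside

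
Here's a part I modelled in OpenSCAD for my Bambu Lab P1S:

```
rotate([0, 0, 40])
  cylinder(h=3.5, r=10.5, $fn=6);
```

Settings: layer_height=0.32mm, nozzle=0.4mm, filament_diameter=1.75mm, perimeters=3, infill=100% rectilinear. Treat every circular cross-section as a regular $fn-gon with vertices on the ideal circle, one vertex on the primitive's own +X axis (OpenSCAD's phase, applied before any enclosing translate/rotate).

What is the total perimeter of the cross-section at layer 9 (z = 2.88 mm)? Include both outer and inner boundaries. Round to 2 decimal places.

63.00 mm

At z = 2.88 mm: the r=10.5 cylinder contributes a regular 6-gon of circumradius 10.5 (perimeter = 2·6·10.500·sin(180°/6) = 63.00 mm); (whole slice rotated 40° about Z — lengths, areas and connectivity unchanged). Overall, the cross-section is a single solid region. Total boundary length (outer) = 63.00 mm.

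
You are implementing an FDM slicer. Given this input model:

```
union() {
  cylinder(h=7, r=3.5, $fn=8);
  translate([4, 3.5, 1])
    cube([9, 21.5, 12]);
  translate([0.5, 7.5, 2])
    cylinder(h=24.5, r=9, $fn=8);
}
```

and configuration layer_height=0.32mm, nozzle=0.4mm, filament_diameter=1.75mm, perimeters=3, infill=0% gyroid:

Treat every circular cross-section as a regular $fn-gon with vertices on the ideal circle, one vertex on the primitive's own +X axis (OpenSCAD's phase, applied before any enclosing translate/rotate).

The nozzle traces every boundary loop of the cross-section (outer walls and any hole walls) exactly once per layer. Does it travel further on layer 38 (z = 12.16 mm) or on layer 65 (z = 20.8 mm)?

layer 38 (z = 12.16 mm)

Layer 38 (z = 12.16): the cylinder is absent (z outside [0, 7]); the cube at (4, 3.5) is present — its section is the full 9×21.5 rectangle (perimeter 61.00 mm); the r=9 cylinder at (0.5, 7.5) gives a regular 8-gon of circumradius 9 (constant along its height) (perimeter = 2·8·9.000·sin(180°/8) = 55.11 mm); Taking the union: the regions partially overlap (shared area 47.00 mm²), so the edge portions inside another operand are dropped and the merged outline is re-measured after clipping — boundary = 86.40 mm. So its perimeter = 86.40 mm. Layer 65 (z = 20.8): the cylinder is not intersected at this z (z outside [0, 7]); the cube at (4, 3.5) does not reach this height (z outside [1, 13]); the r=9 cylinder at (0.5, 7.5) contributes a regular 8-gon of circumradius 9 (perimeter = 2·8·9.000·sin(180°/8) = 55.11 mm); Combining (union): only the r=9 cylinder at (0.5, 7.5) is present, so the union is just that shape — boundary = 55.11 mm. So its perimeter = 55.11 mm. Layer 38 is larger (86.40 vs 55.11 mm).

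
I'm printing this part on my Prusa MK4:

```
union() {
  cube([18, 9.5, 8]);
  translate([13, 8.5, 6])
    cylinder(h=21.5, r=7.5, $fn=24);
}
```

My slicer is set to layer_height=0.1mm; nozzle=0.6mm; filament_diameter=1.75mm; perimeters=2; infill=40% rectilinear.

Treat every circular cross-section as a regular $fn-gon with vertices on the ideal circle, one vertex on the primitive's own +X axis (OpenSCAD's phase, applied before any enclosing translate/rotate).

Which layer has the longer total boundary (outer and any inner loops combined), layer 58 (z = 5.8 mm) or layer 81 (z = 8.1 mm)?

layer 58 (z = 5.8 mm)

Layer 58 (z = 5.8): the cube (footprint 18×9.5) is included at this height (perimeter 55.00 mm); the cylinder at (13, 8.5) is absent (z outside [6, 27.5]); Combining (union): only the 18×9.5 cube is present, so the union is just that shape — boundary = 55.00 mm. So its perimeter = 55.00 mm. Layer 81 (z = 8.1): the cube is absent (z outside [0, 8]); the r=7.5 cylinder at (13, 8.5) gives a regular 24-gon of circumradius 7.5 (constant along its height) (perimeter = 2·24·7.500·sin(180°/24) = 46.99 mm); Merging all regions: only the r=7.5 cylinder at (13, 8.5) is present, so the union is just that shape — boundary = 46.99 mm. So its perimeter = 46.99 mm. Layer 58 is larger (55.00 vs 46.99 mm).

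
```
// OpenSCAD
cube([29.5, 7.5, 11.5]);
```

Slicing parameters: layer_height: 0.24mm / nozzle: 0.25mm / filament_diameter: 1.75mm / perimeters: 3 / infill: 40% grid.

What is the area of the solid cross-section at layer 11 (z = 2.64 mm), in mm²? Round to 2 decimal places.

At z = 2.64 mm: the cube is present — its section is the full 29.5×7.5 rectangle (area 221.25 mm²). Overall, the cross-section is a single solid region. Net area = 221.25 mm².

221.25 mm²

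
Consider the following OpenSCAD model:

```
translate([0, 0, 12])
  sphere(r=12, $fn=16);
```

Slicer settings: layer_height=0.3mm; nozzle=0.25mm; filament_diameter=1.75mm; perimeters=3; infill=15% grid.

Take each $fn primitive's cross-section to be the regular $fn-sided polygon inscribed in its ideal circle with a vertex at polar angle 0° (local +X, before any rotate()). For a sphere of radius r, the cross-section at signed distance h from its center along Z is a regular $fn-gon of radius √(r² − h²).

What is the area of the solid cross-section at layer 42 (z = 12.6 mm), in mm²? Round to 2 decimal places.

At z = 12.6 mm: the r=12 sphere slices to a regular 16-gon of circumradius 11.985 (√(r²−h²) with h=0.6 from center) (area = (16/2)·11.985²·sin(360°/16) = 439.75 mm²). Overall, the cross-section is a single solid region. Net area = 439.75 mm².

439.75 mm²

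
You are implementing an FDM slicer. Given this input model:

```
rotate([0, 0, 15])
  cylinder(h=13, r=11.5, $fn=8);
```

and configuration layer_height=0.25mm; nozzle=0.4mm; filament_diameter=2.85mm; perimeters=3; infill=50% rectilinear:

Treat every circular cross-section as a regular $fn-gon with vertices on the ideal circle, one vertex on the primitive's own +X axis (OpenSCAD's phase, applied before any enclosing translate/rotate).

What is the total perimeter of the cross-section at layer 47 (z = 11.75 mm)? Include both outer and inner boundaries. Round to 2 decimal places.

At z = 11.75 mm: the r=11.5 cylinder contributes a regular 8-gon of circumradius 11.5 (perimeter = 2·8·11.500·sin(180°/8) = 70.41 mm); (rotated 15° about Z; rotation is an isometry so areas/perimeters/island counts are preserved). Overall, the cross-section is a single solid region. Total boundary length (outer) = 70.41 mm.

70.41 mm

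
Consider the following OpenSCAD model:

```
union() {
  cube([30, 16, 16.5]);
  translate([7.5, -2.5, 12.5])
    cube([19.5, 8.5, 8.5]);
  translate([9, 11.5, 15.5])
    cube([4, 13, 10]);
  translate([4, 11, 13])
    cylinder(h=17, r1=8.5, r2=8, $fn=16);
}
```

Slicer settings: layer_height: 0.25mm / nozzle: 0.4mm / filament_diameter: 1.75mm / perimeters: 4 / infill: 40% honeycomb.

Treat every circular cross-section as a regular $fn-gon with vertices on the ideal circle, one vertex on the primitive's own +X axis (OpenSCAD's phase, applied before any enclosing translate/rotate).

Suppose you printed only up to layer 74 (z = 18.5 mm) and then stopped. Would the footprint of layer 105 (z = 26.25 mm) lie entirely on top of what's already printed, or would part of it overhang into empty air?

entirely on top

Compare the two slices. At z = 18.5: the cube does not reach this height (z outside [0, 16.5]); the cube at (7.5, -2.5) is present — its section is the full 19.5×8.5 rectangle (area 165.75 mm²); the cube at (9, 11.5) (footprint 4×13) is included at this height (area 52.00 mm²); the cone at (4, 11) (r1=8.5→r2=8) has section circumradius 8.338 here — a regular 16-gon (area = (16/2)·8.338²·sin(360°/16) = 212.85 mm²); Combining (union): the regions partially overlap — summed areas 430.60 mm² minus the doubly-counted overlap 17.47 mm² gives 413.14 mm² — area = 413.14 mm². At z = 26.25: the cube is absent (z outside [0, 16.5]); the cube at (7.5, -2.5) is absent (z outside [12.5, 21]); the cube at (9, 11.5) is absent (z outside [15.5, 25.5]); the cone at (4, 11) contributes a regular 16-gon of circumradius 8.110 (interpolated between r1=8.5 and r2=8 at t=0.779) (area = (16/2)·8.110²·sin(360°/16) = 201.37 mm²); Combining (union): only the cone at (4, 11) is present, so the union is just that shape — area = 201.37 mm². Checking containment: the cross-section at z = 26.25 is a subset of the cross-section at z = 18.5.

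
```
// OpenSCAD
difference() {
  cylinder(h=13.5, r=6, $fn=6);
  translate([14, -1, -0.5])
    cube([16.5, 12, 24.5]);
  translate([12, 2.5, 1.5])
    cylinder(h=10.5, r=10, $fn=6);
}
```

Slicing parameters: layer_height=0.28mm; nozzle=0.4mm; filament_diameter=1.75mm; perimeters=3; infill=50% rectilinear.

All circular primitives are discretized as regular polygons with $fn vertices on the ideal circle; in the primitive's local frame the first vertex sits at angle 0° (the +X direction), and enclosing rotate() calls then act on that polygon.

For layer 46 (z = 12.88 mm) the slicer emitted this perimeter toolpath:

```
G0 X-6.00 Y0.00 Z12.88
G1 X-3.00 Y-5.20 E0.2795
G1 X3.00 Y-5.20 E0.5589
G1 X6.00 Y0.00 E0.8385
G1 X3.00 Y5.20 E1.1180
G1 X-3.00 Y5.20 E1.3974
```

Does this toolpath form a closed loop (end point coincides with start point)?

no

Start point (G0): (-6.00, 0.00). End point (last G1): the path does not return to the start — open.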